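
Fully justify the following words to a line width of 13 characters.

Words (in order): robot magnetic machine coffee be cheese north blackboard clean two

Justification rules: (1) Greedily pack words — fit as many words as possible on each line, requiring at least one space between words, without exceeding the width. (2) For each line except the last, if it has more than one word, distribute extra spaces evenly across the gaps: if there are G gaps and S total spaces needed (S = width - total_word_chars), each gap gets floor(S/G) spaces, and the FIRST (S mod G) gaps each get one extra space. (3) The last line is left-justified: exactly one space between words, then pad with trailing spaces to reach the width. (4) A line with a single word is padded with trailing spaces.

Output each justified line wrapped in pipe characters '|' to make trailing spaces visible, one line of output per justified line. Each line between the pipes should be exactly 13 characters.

Line 1: ['robot'] (min_width=5, slack=8)
Line 2: ['magnetic'] (min_width=8, slack=5)
Line 3: ['machine'] (min_width=7, slack=6)
Line 4: ['coffee', 'be'] (min_width=9, slack=4)
Line 5: ['cheese', 'north'] (min_width=12, slack=1)
Line 6: ['blackboard'] (min_width=10, slack=3)
Line 7: ['clean', 'two'] (min_width=9, slack=4)

Answer: |robot        |
|magnetic     |
|machine      |
|coffee     be|
|cheese  north|
|blackboard   |
|clean two    |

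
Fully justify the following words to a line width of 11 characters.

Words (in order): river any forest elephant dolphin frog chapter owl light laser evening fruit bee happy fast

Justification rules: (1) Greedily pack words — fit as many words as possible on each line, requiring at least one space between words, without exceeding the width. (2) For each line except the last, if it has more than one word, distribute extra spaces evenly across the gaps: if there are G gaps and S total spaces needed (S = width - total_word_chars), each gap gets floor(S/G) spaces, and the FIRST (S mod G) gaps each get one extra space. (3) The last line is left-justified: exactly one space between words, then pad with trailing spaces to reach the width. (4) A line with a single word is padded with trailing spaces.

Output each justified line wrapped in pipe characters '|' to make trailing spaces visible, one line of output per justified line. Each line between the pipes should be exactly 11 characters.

Answer: |river   any|
|forest     |
|elephant   |
|dolphin    |
|frog       |
|chapter owl|
|light laser|
|evening    |
|fruit   bee|
|happy fast |

Derivation:
Line 1: ['river', 'any'] (min_width=9, slack=2)
Line 2: ['forest'] (min_width=6, slack=5)
Line 3: ['elephant'] (min_width=8, slack=3)
Line 4: ['dolphin'] (min_width=7, slack=4)
Line 5: ['frog'] (min_width=4, slack=7)
Line 6: ['chapter', 'owl'] (min_width=11, slack=0)
Line 7: ['light', 'laser'] (min_width=11, slack=0)
Line 8: ['evening'] (min_width=7, slack=4)
Line 9: ['fruit', 'bee'] (min_width=9, slack=2)
Line 10: ['happy', 'fast'] (min_width=10, slack=1)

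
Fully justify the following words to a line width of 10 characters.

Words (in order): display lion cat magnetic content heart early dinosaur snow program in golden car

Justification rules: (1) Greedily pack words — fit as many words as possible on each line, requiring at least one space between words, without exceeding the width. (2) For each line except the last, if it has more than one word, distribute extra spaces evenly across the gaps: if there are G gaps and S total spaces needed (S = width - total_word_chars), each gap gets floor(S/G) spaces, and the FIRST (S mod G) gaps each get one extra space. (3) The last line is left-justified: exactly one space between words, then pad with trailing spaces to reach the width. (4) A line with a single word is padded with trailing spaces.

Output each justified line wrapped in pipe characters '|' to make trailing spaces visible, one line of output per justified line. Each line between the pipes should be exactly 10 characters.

Line 1: ['display'] (min_width=7, slack=3)
Line 2: ['lion', 'cat'] (min_width=8, slack=2)
Line 3: ['magnetic'] (min_width=8, slack=2)
Line 4: ['content'] (min_width=7, slack=3)
Line 5: ['heart'] (min_width=5, slack=5)
Line 6: ['early'] (min_width=5, slack=5)
Line 7: ['dinosaur'] (min_width=8, slack=2)
Line 8: ['snow'] (min_width=4, slack=6)
Line 9: ['program', 'in'] (min_width=10, slack=0)
Line 10: ['golden', 'car'] (min_width=10, slack=0)

Answer: |display   |
|lion   cat|
|magnetic  |
|content   |
|heart     |
|early     |
|dinosaur  |
|snow      |
|program in|
|golden car|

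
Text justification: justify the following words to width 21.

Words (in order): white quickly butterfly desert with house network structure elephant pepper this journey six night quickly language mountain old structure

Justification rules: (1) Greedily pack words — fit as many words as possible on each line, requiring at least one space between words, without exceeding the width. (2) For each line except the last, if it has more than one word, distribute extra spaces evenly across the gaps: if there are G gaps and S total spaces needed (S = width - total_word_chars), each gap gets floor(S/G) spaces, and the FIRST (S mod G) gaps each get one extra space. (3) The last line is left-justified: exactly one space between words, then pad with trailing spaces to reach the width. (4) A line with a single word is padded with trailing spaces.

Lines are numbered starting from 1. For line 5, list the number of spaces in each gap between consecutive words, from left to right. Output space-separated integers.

Line 1: ['white', 'quickly'] (min_width=13, slack=8)
Line 2: ['butterfly', 'desert', 'with'] (min_width=21, slack=0)
Line 3: ['house', 'network'] (min_width=13, slack=8)
Line 4: ['structure', 'elephant'] (min_width=18, slack=3)
Line 5: ['pepper', 'this', 'journey'] (min_width=19, slack=2)
Line 6: ['six', 'night', 'quickly'] (min_width=17, slack=4)
Line 7: ['language', 'mountain', 'old'] (min_width=21, slack=0)
Line 8: ['structure'] (min_width=9, slack=12)

Answer: 2 2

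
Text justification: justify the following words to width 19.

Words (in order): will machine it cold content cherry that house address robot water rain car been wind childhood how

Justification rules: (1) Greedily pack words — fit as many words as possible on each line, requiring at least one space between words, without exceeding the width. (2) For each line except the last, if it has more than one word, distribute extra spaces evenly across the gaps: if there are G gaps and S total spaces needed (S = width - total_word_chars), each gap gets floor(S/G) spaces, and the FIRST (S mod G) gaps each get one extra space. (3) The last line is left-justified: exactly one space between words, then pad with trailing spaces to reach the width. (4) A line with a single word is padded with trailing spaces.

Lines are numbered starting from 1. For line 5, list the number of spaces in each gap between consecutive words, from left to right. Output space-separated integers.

Line 1: ['will', 'machine', 'it'] (min_width=15, slack=4)
Line 2: ['cold', 'content', 'cherry'] (min_width=19, slack=0)
Line 3: ['that', 'house', 'address'] (min_width=18, slack=1)
Line 4: ['robot', 'water', 'rain'] (min_width=16, slack=3)
Line 5: ['car', 'been', 'wind'] (min_width=13, slack=6)
Line 6: ['childhood', 'how'] (min_width=13, slack=6)

Answer: 4 4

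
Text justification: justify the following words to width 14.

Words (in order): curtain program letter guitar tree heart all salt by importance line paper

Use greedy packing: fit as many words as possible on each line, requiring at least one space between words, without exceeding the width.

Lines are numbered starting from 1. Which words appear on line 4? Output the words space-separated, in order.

Line 1: ['curtain'] (min_width=7, slack=7)
Line 2: ['program', 'letter'] (min_width=14, slack=0)
Line 3: ['guitar', 'tree'] (min_width=11, slack=3)
Line 4: ['heart', 'all', 'salt'] (min_width=14, slack=0)
Line 5: ['by', 'importance'] (min_width=13, slack=1)
Line 6: ['line', 'paper'] (min_width=10, slack=4)

Answer: heart all salt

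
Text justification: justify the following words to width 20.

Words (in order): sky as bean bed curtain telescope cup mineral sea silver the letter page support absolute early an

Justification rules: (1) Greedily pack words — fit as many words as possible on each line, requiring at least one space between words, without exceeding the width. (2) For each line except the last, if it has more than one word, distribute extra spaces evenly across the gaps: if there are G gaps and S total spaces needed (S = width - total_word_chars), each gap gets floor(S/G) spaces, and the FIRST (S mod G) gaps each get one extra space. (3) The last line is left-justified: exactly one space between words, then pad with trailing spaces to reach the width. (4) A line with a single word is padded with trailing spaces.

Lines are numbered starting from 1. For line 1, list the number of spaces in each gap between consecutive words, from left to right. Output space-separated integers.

Answer: 3 3 2

Derivation:
Line 1: ['sky', 'as', 'bean', 'bed'] (min_width=15, slack=5)
Line 2: ['curtain', 'telescope'] (min_width=17, slack=3)
Line 3: ['cup', 'mineral', 'sea'] (min_width=15, slack=5)
Line 4: ['silver', 'the', 'letter'] (min_width=17, slack=3)
Line 5: ['page', 'support'] (min_width=12, slack=8)
Line 6: ['absolute', 'early', 'an'] (min_width=17, slack=3)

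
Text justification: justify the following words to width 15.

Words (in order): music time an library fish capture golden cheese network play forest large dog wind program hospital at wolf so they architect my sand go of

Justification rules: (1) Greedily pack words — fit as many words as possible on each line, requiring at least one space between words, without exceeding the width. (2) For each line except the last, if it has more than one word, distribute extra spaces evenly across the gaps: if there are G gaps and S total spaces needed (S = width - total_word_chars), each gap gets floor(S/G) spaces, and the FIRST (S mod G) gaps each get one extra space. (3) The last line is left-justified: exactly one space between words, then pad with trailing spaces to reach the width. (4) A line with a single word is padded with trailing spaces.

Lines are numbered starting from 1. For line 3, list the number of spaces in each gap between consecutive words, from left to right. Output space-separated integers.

Line 1: ['music', 'time', 'an'] (min_width=13, slack=2)
Line 2: ['library', 'fish'] (min_width=12, slack=3)
Line 3: ['capture', 'golden'] (min_width=14, slack=1)
Line 4: ['cheese', 'network'] (min_width=14, slack=1)
Line 5: ['play', 'forest'] (min_width=11, slack=4)
Line 6: ['large', 'dog', 'wind'] (min_width=14, slack=1)
Line 7: ['program'] (min_width=7, slack=8)
Line 8: ['hospital', 'at'] (min_width=11, slack=4)
Line 9: ['wolf', 'so', 'they'] (min_width=12, slack=3)
Line 10: ['architect', 'my'] (min_width=12, slack=3)
Line 11: ['sand', 'go', 'of'] (min_width=10, slack=5)

Answer: 2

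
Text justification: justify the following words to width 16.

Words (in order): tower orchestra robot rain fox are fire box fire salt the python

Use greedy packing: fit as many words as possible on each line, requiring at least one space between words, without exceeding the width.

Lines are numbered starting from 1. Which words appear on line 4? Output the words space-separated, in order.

Line 1: ['tower', 'orchestra'] (min_width=15, slack=1)
Line 2: ['robot', 'rain', 'fox'] (min_width=14, slack=2)
Line 3: ['are', 'fire', 'box'] (min_width=12, slack=4)
Line 4: ['fire', 'salt', 'the'] (min_width=13, slack=3)
Line 5: ['python'] (min_width=6, slack=10)

Answer: fire salt the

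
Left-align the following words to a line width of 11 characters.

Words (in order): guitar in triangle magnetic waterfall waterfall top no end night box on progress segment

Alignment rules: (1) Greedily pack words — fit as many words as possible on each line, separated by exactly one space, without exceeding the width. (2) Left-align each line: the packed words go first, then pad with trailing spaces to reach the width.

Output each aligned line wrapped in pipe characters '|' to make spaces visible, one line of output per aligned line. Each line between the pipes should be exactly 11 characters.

Line 1: ['guitar', 'in'] (min_width=9, slack=2)
Line 2: ['triangle'] (min_width=8, slack=3)
Line 3: ['magnetic'] (min_width=8, slack=3)
Line 4: ['waterfall'] (min_width=9, slack=2)
Line 5: ['waterfall'] (min_width=9, slack=2)
Line 6: ['top', 'no', 'end'] (min_width=10, slack=1)
Line 7: ['night', 'box'] (min_width=9, slack=2)
Line 8: ['on', 'progress'] (min_width=11, slack=0)
Line 9: ['segment'] (min_width=7, slack=4)

Answer: |guitar in  |
|triangle   |
|magnetic   |
|waterfall  |
|waterfall  |
|top no end |
|night box  |
|on progress|
|segment    |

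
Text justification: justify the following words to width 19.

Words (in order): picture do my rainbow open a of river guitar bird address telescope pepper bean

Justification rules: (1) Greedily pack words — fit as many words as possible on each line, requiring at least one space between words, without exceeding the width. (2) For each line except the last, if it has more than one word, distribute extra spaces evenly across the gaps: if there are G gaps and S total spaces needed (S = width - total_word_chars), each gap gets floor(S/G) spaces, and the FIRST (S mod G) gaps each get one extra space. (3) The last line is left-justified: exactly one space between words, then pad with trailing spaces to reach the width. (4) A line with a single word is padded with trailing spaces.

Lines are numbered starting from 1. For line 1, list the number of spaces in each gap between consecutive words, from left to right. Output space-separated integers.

Answer: 4 4

Derivation:
Line 1: ['picture', 'do', 'my'] (min_width=13, slack=6)
Line 2: ['rainbow', 'open', 'a', 'of'] (min_width=17, slack=2)
Line 3: ['river', 'guitar', 'bird'] (min_width=17, slack=2)
Line 4: ['address', 'telescope'] (min_width=17, slack=2)
Line 5: ['pepper', 'bean'] (min_width=11, slack=8)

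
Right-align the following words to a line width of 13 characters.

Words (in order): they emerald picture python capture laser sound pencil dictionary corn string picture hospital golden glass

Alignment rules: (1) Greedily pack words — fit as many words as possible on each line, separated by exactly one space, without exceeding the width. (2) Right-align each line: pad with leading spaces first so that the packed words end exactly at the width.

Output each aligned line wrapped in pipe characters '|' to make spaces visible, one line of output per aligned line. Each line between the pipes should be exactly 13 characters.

Line 1: ['they', 'emerald'] (min_width=12, slack=1)
Line 2: ['picture'] (min_width=7, slack=6)
Line 3: ['python'] (min_width=6, slack=7)
Line 4: ['capture', 'laser'] (min_width=13, slack=0)
Line 5: ['sound', 'pencil'] (min_width=12, slack=1)
Line 6: ['dictionary'] (min_width=10, slack=3)
Line 7: ['corn', 'string'] (min_width=11, slack=2)
Line 8: ['picture'] (min_width=7, slack=6)
Line 9: ['hospital'] (min_width=8, slack=5)
Line 10: ['golden', 'glass'] (min_width=12, slack=1)

Answer: | they emerald|
|      picture|
|       python|
|capture laser|
| sound pencil|
|   dictionary|
|  corn string|
|      picture|
|     hospital|
| golden glass|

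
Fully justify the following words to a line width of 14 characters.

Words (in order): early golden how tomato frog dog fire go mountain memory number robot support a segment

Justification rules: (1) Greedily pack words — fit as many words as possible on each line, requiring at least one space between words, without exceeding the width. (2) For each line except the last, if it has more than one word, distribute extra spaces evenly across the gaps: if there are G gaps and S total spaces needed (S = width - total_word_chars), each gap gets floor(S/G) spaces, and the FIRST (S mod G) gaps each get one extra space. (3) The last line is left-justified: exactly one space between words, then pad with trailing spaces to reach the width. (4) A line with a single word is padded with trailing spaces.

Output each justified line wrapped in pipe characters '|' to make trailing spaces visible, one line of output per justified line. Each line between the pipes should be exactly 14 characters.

Answer: |early   golden|
|how     tomato|
|frog  dog fire|
|go    mountain|
|memory  number|
|robot  support|
|a segment     |

Derivation:
Line 1: ['early', 'golden'] (min_width=12, slack=2)
Line 2: ['how', 'tomato'] (min_width=10, slack=4)
Line 3: ['frog', 'dog', 'fire'] (min_width=13, slack=1)
Line 4: ['go', 'mountain'] (min_width=11, slack=3)
Line 5: ['memory', 'number'] (min_width=13, slack=1)
Line 6: ['robot', 'support'] (min_width=13, slack=1)
Line 7: ['a', 'segment'] (min_width=9, slack=5)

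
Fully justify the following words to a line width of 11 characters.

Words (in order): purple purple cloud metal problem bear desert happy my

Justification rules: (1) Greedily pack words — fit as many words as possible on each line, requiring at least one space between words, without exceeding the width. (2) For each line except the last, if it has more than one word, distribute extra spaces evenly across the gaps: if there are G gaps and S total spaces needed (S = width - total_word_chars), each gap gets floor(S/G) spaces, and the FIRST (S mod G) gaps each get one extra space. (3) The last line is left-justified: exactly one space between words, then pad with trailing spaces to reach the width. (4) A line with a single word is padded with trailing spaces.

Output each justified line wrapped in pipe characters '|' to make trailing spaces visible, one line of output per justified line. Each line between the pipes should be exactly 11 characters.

Line 1: ['purple'] (min_width=6, slack=5)
Line 2: ['purple'] (min_width=6, slack=5)
Line 3: ['cloud', 'metal'] (min_width=11, slack=0)
Line 4: ['problem'] (min_width=7, slack=4)
Line 5: ['bear', 'desert'] (min_width=11, slack=0)
Line 6: ['happy', 'my'] (min_width=8, slack=3)

Answer: |purple     |
|purple     |
|cloud metal|
|problem    |
|bear desert|
|happy my   |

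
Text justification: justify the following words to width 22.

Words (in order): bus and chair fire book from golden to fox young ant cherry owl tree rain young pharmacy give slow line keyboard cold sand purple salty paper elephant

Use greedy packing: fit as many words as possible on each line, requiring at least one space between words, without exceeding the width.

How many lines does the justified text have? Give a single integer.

Answer: 8

Derivation:
Line 1: ['bus', 'and', 'chair', 'fire'] (min_width=18, slack=4)
Line 2: ['book', 'from', 'golden', 'to'] (min_width=19, slack=3)
Line 3: ['fox', 'young', 'ant', 'cherry'] (min_width=20, slack=2)
Line 4: ['owl', 'tree', 'rain', 'young'] (min_width=19, slack=3)
Line 5: ['pharmacy', 'give', 'slow'] (min_width=18, slack=4)
Line 6: ['line', 'keyboard', 'cold'] (min_width=18, slack=4)
Line 7: ['sand', 'purple', 'salty'] (min_width=17, slack=5)
Line 8: ['paper', 'elephant'] (min_width=14, slack=8)
Total lines: 8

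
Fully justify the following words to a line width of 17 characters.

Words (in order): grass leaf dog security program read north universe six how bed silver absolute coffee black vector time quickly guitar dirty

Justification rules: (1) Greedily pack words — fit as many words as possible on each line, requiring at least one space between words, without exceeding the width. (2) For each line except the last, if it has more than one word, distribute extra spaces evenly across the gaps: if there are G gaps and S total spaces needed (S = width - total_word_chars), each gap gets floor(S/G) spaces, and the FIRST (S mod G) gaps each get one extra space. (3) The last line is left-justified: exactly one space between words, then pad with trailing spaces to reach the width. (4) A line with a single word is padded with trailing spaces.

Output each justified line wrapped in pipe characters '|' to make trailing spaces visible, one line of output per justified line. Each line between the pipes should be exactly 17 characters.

Answer: |grass   leaf  dog|
|security  program|
|read        north|
|universe  six how|
|bed        silver|
|absolute   coffee|
|black vector time|
|quickly    guitar|
|dirty            |

Derivation:
Line 1: ['grass', 'leaf', 'dog'] (min_width=14, slack=3)
Line 2: ['security', 'program'] (min_width=16, slack=1)
Line 3: ['read', 'north'] (min_width=10, slack=7)
Line 4: ['universe', 'six', 'how'] (min_width=16, slack=1)
Line 5: ['bed', 'silver'] (min_width=10, slack=7)
Line 6: ['absolute', 'coffee'] (min_width=15, slack=2)
Line 7: ['black', 'vector', 'time'] (min_width=17, slack=0)
Line 8: ['quickly', 'guitar'] (min_width=14, slack=3)
Line 9: ['dirty'] (min_width=5, slack=12)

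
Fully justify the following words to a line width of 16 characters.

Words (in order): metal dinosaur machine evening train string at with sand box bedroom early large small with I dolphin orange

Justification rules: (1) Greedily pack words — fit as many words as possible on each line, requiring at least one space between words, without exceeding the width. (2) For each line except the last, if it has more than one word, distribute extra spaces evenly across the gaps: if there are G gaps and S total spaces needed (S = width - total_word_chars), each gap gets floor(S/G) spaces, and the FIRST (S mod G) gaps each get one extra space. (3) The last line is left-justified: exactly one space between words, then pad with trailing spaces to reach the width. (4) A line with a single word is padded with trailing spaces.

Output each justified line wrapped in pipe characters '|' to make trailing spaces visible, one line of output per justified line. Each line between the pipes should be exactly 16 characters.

Line 1: ['metal', 'dinosaur'] (min_width=14, slack=2)
Line 2: ['machine', 'evening'] (min_width=15, slack=1)
Line 3: ['train', 'string', 'at'] (min_width=15, slack=1)
Line 4: ['with', 'sand', 'box'] (min_width=13, slack=3)
Line 5: ['bedroom', 'early'] (min_width=13, slack=3)
Line 6: ['large', 'small', 'with'] (min_width=16, slack=0)
Line 7: ['I', 'dolphin', 'orange'] (min_width=16, slack=0)

Answer: |metal   dinosaur|
|machine  evening|
|train  string at|
|with   sand  box|
|bedroom    early|
|large small with|
|I dolphin orange|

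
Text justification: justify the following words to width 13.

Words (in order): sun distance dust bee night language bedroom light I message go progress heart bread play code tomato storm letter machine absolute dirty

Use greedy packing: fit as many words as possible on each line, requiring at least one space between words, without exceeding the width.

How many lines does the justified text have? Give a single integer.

Answer: 14

Derivation:
Line 1: ['sun', 'distance'] (min_width=12, slack=1)
Line 2: ['dust', 'bee'] (min_width=8, slack=5)
Line 3: ['night'] (min_width=5, slack=8)
Line 4: ['language'] (min_width=8, slack=5)
Line 5: ['bedroom', 'light'] (min_width=13, slack=0)
Line 6: ['I', 'message', 'go'] (min_width=12, slack=1)
Line 7: ['progress'] (min_width=8, slack=5)
Line 8: ['heart', 'bread'] (min_width=11, slack=2)
Line 9: ['play', 'code'] (min_width=9, slack=4)
Line 10: ['tomato', 'storm'] (min_width=12, slack=1)
Line 11: ['letter'] (min_width=6, slack=7)
Line 12: ['machine'] (min_width=7, slack=6)
Line 13: ['absolute'] (min_width=8, slack=5)
Line 14: ['dirty'] (min_width=5, slack=8)
Total lines: 14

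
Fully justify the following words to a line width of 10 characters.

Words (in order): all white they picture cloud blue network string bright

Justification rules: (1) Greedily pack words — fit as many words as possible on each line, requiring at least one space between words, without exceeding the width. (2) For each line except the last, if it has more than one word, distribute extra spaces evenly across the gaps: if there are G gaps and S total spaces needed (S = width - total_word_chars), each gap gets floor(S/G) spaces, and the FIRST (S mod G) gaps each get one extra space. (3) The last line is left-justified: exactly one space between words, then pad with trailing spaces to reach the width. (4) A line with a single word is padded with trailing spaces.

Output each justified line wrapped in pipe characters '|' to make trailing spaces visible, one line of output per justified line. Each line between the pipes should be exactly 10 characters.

Answer: |all  white|
|they      |
|picture   |
|cloud blue|
|network   |
|string    |
|bright    |

Derivation:
Line 1: ['all', 'white'] (min_width=9, slack=1)
Line 2: ['they'] (min_width=4, slack=6)
Line 3: ['picture'] (min_width=7, slack=3)
Line 4: ['cloud', 'blue'] (min_width=10, slack=0)
Line 5: ['network'] (min_width=7, slack=3)
Line 6: ['string'] (min_width=6, slack=4)
Line 7: ['bright'] (min_width=6, slack=4)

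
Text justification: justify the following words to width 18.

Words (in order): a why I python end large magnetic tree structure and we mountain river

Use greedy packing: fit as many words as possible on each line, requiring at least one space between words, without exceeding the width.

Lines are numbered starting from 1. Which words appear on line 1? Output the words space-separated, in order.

Answer: a why I python end

Derivation:
Line 1: ['a', 'why', 'I', 'python', 'end'] (min_width=18, slack=0)
Line 2: ['large', 'magnetic'] (min_width=14, slack=4)
Line 3: ['tree', 'structure', 'and'] (min_width=18, slack=0)
Line 4: ['we', 'mountain', 'river'] (min_width=17, slack=1)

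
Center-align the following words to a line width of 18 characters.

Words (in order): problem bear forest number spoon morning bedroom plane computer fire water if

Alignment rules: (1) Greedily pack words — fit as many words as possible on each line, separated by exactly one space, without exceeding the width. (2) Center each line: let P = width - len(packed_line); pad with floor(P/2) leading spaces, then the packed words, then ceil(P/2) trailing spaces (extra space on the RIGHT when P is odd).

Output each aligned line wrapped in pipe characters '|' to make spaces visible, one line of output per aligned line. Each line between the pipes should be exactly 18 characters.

Line 1: ['problem', 'bear'] (min_width=12, slack=6)
Line 2: ['forest', 'number'] (min_width=13, slack=5)
Line 3: ['spoon', 'morning'] (min_width=13, slack=5)
Line 4: ['bedroom', 'plane'] (min_width=13, slack=5)
Line 5: ['computer', 'fire'] (min_width=13, slack=5)
Line 6: ['water', 'if'] (min_width=8, slack=10)

Answer: |   problem bear   |
|  forest number   |
|  spoon morning   |
|  bedroom plane   |
|  computer fire   |
|     water if     |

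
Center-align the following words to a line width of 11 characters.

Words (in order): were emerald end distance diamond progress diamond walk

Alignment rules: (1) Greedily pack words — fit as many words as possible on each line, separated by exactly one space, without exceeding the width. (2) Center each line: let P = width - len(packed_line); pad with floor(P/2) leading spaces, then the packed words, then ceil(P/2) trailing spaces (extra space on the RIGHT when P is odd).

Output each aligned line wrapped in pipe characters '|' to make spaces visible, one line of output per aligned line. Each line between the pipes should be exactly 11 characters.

Answer: |   were    |
|emerald end|
| distance  |
|  diamond  |
| progress  |
|  diamond  |
|   walk    |

Derivation:
Line 1: ['were'] (min_width=4, slack=7)
Line 2: ['emerald', 'end'] (min_width=11, slack=0)
Line 3: ['distance'] (min_width=8, slack=3)
Line 4: ['diamond'] (min_width=7, slack=4)
Line 5: ['progress'] (min_width=8, slack=3)
Line 6: ['diamond'] (min_width=7, slack=4)
Line 7: ['walk'] (min_width=4, slack=7)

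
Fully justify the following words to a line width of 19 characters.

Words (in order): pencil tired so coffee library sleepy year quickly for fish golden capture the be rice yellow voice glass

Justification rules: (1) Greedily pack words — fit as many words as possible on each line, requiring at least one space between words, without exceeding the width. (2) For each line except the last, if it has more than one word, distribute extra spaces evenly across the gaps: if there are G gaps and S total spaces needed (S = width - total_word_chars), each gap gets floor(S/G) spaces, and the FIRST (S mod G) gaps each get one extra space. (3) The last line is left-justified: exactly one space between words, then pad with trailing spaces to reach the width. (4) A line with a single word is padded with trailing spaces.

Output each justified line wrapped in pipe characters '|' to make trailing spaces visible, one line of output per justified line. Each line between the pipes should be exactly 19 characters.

Answer: |pencil   tired   so|
|coffee      library|
|sleepy year quickly|
|for   fish   golden|
|capture the be rice|
|yellow voice glass |

Derivation:
Line 1: ['pencil', 'tired', 'so'] (min_width=15, slack=4)
Line 2: ['coffee', 'library'] (min_width=14, slack=5)
Line 3: ['sleepy', 'year', 'quickly'] (min_width=19, slack=0)
Line 4: ['for', 'fish', 'golden'] (min_width=15, slack=4)
Line 5: ['capture', 'the', 'be', 'rice'] (min_width=19, slack=0)
Line 6: ['yellow', 'voice', 'glass'] (min_width=18, slack=1)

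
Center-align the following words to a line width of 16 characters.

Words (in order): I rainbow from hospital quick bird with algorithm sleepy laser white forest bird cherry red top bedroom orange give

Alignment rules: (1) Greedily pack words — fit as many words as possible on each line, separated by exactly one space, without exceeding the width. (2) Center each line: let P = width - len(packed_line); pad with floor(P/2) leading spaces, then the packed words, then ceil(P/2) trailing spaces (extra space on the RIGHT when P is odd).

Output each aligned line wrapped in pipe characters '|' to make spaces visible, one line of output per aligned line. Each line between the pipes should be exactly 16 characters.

Line 1: ['I', 'rainbow', 'from'] (min_width=14, slack=2)
Line 2: ['hospital', 'quick'] (min_width=14, slack=2)
Line 3: ['bird', 'with'] (min_width=9, slack=7)
Line 4: ['algorithm', 'sleepy'] (min_width=16, slack=0)
Line 5: ['laser', 'white'] (min_width=11, slack=5)
Line 6: ['forest', 'bird'] (min_width=11, slack=5)
Line 7: ['cherry', 'red', 'top'] (min_width=14, slack=2)
Line 8: ['bedroom', 'orange'] (min_width=14, slack=2)
Line 9: ['give'] (min_width=4, slack=12)

Answer: | I rainbow from |
| hospital quick |
|   bird with    |
|algorithm sleepy|
|  laser white   |
|  forest bird   |
| cherry red top |
| bedroom orange |
|      give      |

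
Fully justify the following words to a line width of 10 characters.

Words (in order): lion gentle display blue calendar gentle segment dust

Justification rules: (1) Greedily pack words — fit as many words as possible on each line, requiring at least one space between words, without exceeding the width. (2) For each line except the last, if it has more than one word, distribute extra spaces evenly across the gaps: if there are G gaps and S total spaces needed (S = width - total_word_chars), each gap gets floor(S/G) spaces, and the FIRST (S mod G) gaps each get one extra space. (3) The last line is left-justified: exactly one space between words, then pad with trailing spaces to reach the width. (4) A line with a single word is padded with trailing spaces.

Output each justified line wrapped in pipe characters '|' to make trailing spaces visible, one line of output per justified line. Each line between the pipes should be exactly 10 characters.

Line 1: ['lion'] (min_width=4, slack=6)
Line 2: ['gentle'] (min_width=6, slack=4)
Line 3: ['display'] (min_width=7, slack=3)
Line 4: ['blue'] (min_width=4, slack=6)
Line 5: ['calendar'] (min_width=8, slack=2)
Line 6: ['gentle'] (min_width=6, slack=4)
Line 7: ['segment'] (min_width=7, slack=3)
Line 8: ['dust'] (min_width=4, slack=6)

Answer: |lion      |
|gentle    |
|display   |
|blue      |
|calendar  |
|gentle    |
|segment   |
|dust      |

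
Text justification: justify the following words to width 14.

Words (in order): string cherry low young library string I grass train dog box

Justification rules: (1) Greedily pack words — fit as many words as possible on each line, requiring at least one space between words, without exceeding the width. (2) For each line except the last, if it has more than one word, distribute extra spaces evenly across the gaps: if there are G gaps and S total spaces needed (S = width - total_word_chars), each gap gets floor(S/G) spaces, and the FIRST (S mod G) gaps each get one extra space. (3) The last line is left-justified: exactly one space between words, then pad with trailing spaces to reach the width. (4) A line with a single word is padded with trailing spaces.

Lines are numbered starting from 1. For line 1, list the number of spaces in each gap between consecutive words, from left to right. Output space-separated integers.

Answer: 2

Derivation:
Line 1: ['string', 'cherry'] (min_width=13, slack=1)
Line 2: ['low', 'young'] (min_width=9, slack=5)
Line 3: ['library', 'string'] (min_width=14, slack=0)
Line 4: ['I', 'grass', 'train'] (min_width=13, slack=1)
Line 5: ['dog', 'box'] (min_width=7, slack=7)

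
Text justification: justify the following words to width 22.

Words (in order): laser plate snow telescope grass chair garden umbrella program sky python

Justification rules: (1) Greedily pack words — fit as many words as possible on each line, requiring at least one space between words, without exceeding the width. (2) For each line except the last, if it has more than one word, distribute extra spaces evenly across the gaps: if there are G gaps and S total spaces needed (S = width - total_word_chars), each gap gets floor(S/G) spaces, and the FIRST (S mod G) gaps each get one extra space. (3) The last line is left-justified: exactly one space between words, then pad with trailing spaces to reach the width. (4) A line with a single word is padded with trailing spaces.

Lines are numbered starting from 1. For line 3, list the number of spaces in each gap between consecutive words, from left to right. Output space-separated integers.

Line 1: ['laser', 'plate', 'snow'] (min_width=16, slack=6)
Line 2: ['telescope', 'grass', 'chair'] (min_width=21, slack=1)
Line 3: ['garden', 'umbrella'] (min_width=15, slack=7)
Line 4: ['program', 'sky', 'python'] (min_width=18, slack=4)

Answer: 8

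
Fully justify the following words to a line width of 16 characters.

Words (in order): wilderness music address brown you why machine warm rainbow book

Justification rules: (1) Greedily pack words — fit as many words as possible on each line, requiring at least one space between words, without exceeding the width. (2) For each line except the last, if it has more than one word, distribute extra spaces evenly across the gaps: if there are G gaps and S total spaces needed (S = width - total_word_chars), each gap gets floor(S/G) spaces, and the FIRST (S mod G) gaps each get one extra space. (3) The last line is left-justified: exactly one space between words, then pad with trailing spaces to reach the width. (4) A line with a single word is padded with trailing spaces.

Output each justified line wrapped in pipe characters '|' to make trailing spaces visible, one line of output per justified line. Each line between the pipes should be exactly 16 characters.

Line 1: ['wilderness', 'music'] (min_width=16, slack=0)
Line 2: ['address', 'brown'] (min_width=13, slack=3)
Line 3: ['you', 'why', 'machine'] (min_width=15, slack=1)
Line 4: ['warm', 'rainbow'] (min_width=12, slack=4)
Line 5: ['book'] (min_width=4, slack=12)

Answer: |wilderness music|
|address    brown|
|you  why machine|
|warm     rainbow|
|book            |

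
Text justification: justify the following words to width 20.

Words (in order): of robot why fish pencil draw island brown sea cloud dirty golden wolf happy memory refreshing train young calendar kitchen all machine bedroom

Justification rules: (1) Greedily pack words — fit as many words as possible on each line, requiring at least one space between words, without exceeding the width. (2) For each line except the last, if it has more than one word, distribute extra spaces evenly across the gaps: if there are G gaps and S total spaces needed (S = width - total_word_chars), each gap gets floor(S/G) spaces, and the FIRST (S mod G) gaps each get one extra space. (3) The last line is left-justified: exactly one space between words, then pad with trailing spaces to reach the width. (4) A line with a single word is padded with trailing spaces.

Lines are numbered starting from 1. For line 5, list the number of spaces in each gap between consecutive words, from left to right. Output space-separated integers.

Answer: 9

Derivation:
Line 1: ['of', 'robot', 'why', 'fish'] (min_width=17, slack=3)
Line 2: ['pencil', 'draw', 'island'] (min_width=18, slack=2)
Line 3: ['brown', 'sea', 'cloud'] (min_width=15, slack=5)
Line 4: ['dirty', 'golden', 'wolf'] (min_width=17, slack=3)
Line 5: ['happy', 'memory'] (min_width=12, slack=8)
Line 6: ['refreshing', 'train'] (min_width=16, slack=4)
Line 7: ['young', 'calendar'] (min_width=14, slack=6)
Line 8: ['kitchen', 'all', 'machine'] (min_width=19, slack=1)
Line 9: ['bedroom'] (min_width=7, slack=13)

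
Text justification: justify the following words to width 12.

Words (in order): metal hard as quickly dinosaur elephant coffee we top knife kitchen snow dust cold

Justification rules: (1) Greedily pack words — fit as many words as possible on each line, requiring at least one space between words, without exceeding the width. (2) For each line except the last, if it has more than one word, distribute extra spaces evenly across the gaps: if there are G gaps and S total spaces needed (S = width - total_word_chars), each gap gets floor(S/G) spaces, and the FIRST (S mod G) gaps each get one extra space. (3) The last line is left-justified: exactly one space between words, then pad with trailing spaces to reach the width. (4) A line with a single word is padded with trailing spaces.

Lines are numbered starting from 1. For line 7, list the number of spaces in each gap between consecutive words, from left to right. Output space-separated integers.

Answer: 1

Derivation:
Line 1: ['metal', 'hard'] (min_width=10, slack=2)
Line 2: ['as', 'quickly'] (min_width=10, slack=2)
Line 3: ['dinosaur'] (min_width=8, slack=4)
Line 4: ['elephant'] (min_width=8, slack=4)
Line 5: ['coffee', 'we'] (min_width=9, slack=3)
Line 6: ['top', 'knife'] (min_width=9, slack=3)
Line 7: ['kitchen', 'snow'] (min_width=12, slack=0)
Line 8: ['dust', 'cold'] (min_width=9, slack=3)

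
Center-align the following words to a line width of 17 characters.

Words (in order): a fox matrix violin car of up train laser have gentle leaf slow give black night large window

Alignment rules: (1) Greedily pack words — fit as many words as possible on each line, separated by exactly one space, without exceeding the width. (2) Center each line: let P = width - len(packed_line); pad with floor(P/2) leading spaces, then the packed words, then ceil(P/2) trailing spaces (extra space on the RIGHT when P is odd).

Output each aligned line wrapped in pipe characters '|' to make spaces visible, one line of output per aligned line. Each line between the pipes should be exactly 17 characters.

Answer: |  a fox matrix   |
|violin car of up |
|train laser have |
|gentle leaf slow |
|give black night |
|  large window   |

Derivation:
Line 1: ['a', 'fox', 'matrix'] (min_width=12, slack=5)
Line 2: ['violin', 'car', 'of', 'up'] (min_width=16, slack=1)
Line 3: ['train', 'laser', 'have'] (min_width=16, slack=1)
Line 4: ['gentle', 'leaf', 'slow'] (min_width=16, slack=1)
Line 5: ['give', 'black', 'night'] (min_width=16, slack=1)
Line 6: ['large', 'window'] (min_width=12, slack=5)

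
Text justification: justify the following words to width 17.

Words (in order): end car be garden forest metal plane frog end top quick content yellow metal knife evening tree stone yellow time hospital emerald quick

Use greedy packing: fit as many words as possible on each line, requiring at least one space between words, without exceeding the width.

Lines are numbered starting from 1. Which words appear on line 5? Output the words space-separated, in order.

Answer: yellow metal

Derivation:
Line 1: ['end', 'car', 'be', 'garden'] (min_width=17, slack=0)
Line 2: ['forest', 'metal'] (min_width=12, slack=5)
Line 3: ['plane', 'frog', 'end'] (min_width=14, slack=3)
Line 4: ['top', 'quick', 'content'] (min_width=17, slack=0)
Line 5: ['yellow', 'metal'] (min_width=12, slack=5)
Line 6: ['knife', 'evening'] (min_width=13, slack=4)
Line 7: ['tree', 'stone', 'yellow'] (min_width=17, slack=0)
Line 8: ['time', 'hospital'] (min_width=13, slack=4)
Line 9: ['emerald', 'quick'] (min_width=13, slack=4)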